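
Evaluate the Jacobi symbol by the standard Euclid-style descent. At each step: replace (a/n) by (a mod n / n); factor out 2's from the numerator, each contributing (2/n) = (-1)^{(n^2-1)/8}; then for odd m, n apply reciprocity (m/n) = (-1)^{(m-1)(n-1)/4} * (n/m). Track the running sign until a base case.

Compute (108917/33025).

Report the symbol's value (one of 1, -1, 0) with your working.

1

(108917/33025) = (9842/33025)   [reduce mod 33025]
9842 = 2^1·4921; (2/33025) = +1 since 33025 mod 8 = 1, so (9842/33025) = (+1)^1·(4921/33025); sign now +1
reciprocity: (4921/33025) = +1·(33025/4921) since 4921 mod 4 = 1, 33025 mod 4 = 1; sign now +1
(33025/4921) = (3499/4921)   [reduce mod 4921]
reciprocity: (3499/4921) = +1·(4921/3499) since 3499 mod 4 = 3, 4921 mod 4 = 1; sign now +1
(4921/3499) = (1422/3499)   [reduce mod 3499]
1422 = 2^1·711; (2/3499) = -1 since 3499 mod 8 = 3, so (1422/3499) = (-1)^1·(711/3499); sign now -1
reciprocity: (711/3499) = -1·(3499/711) since 711 mod 4 = 3, 3499 mod 4 = 3; sign now +1
(3499/711) = (655/711)   [reduce mod 711]
reciprocity: (655/711) = -1·(711/655) since 655 mod 4 = 3, 711 mod 4 = 3; sign now -1
(711/655) = (56/655)   [reduce mod 655]
56 = 2^3·7; (2/655) = +1 since 655 mod 8 = 7, so (56/655) = (+1)^3·(7/655); sign now -1
reciprocity: (7/655) = -1·(655/7) since 7 mod 4 = 3, 655 mod 4 = 3; sign now +1
(655/7) = (4/7)   [reduce mod 7]
4 = 2^2·1; (2/7) = +1 since 7 mod 8 = 7, so (4/7) = (+1)^2·(1/7); sign now +1
(1/7) = 1; final value = sign = +1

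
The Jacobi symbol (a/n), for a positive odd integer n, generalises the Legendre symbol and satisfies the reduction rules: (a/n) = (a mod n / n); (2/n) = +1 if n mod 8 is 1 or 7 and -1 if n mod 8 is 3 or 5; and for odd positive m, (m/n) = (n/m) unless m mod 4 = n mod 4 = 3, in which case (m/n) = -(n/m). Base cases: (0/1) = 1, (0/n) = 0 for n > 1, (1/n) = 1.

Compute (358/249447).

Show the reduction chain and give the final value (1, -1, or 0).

-1

factor out 2^1: 358 = 2^1·179; with 249447 mod 8 = 7, (2/249447) = +1; sign now +1; continue with (179/249447)
flip (179/249447) -> (249447/179): both odd, 179 mod 4 = 3, 249447 mod 4 = 3, so the flip contributes -1; sign now -1
(249447/179): 249447 mod 179 = 100, so (249447/179) = (100/179)
factor out 2^2: 100 = 2^2·25; with 179 mod 8 = 3, (2/179) = -1; sign now -1; continue with (25/179)
flip (25/179) -> (179/25): both odd, 25 mod 4 = 1, 179 mod 4 = 3, so the flip contributes +1; sign now -1
(179/25): 179 mod 25 = 4, so (179/25) = (4/25)
factor out 2^2: 4 = 2^2·1; with 25 mod 8 = 1, (2/25) = +1; sign now -1; continue with (1/25)
reached (1/25) = 1, so the symbol is -1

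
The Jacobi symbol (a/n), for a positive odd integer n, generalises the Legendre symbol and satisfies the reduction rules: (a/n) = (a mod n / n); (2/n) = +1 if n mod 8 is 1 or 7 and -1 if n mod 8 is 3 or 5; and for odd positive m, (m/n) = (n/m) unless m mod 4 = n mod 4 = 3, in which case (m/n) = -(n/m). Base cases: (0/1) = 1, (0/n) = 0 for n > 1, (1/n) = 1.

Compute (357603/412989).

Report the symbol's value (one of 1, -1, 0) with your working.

0

reciprocity: (357603/412989) = +1·(412989/357603) since 357603 mod 4 = 3, 412989 mod 4 = 1; sign now +1
(412989/357603) = (55386/357603)   [reduce mod 357603]
55386 = 2^1·27693; (2/357603) = -1 since 357603 mod 8 = 3, so (55386/357603) = (-1)^1·(27693/357603); sign now -1
reciprocity: (27693/357603) = +1·(357603/27693) since 27693 mod 4 = 1, 357603 mod 4 = 3; sign now -1
(357603/27693) = (25287/27693)   [reduce mod 27693]
reciprocity: (25287/27693) = +1·(27693/25287) since 25287 mod 4 = 3, 27693 mod 4 = 1; sign now -1
(27693/25287) = (2406/25287)   [reduce mod 25287]
2406 = 2^1·1203; (2/25287) = +1 since 25287 mod 8 = 7, so (2406/25287) = (+1)^1·(1203/25287); sign now -1
reciprocity: (1203/25287) = -1·(25287/1203) since 1203 mod 4 = 3, 25287 mod 4 = 3; sign now +1
(25287/1203) = (24/1203)   [reduce mod 1203]
24 = 2^3·3; (2/1203) = -1 since 1203 mod 8 = 3, so (24/1203) = (-1)^3·(3/1203); sign now -1
reciprocity: (3/1203) = -1·(1203/3) since 3 mod 4 = 3, 1203 mod 4 = 3; sign now +1
(1203/3) = (0/3)   [reduce mod 3]
(0/3) = 0   [gcd(a, n) > 1]; final value = 0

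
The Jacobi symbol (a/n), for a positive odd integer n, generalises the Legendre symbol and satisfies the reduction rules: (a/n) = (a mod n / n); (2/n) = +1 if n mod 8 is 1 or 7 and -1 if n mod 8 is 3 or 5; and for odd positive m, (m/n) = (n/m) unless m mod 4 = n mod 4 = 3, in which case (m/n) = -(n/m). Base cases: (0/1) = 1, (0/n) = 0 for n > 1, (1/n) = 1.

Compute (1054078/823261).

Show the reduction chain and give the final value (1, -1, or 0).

(1054078/823261) = (230817/823261)   [reduce mod 823261]
reciprocity: (230817/823261) = +1·(823261/230817) since 230817 mod 4 = 1, 823261 mod 4 = 1; sign now +1
(823261/230817) = (130810/230817)   [reduce mod 230817]
130810 = 2^1·65405; (2/230817) = +1 since 230817 mod 8 = 1, so (130810/230817) = (+1)^1·(65405/230817); sign now +1
reciprocity: (65405/230817) = +1·(230817/65405) since 65405 mod 4 = 1, 230817 mod 4 = 1; sign now +1
(230817/65405) = (34602/65405)   [reduce mod 65405]
34602 = 2^1·17301; (2/65405) = -1 since 65405 mod 8 = 5, so (34602/65405) = (-1)^1·(17301/65405); sign now -1
reciprocity: (17301/65405) = +1·(65405/17301) since 17301 mod 4 = 1, 65405 mod 4 = 1; sign now -1
(65405/17301) = (13502/17301)   [reduce mod 17301]
13502 = 2^1·6751; (2/17301) = -1 since 17301 mod 8 = 5, so (13502/17301) = (-1)^1·(6751/17301); sign now +1
reciprocity: (6751/17301) = +1·(17301/6751) since 6751 mod 4 = 3, 17301 mod 4 = 1; sign now +1
(17301/6751) = (3799/6751)   [reduce mod 6751]
reciprocity: (3799/6751) = -1·(6751/3799) since 3799 mod 4 = 3, 6751 mod 4 = 3; sign now -1
(6751/3799) = (2952/3799)   [reduce mod 3799]
2952 = 2^3·369; (2/3799) = +1 since 3799 mod 8 = 7, so (2952/3799) = (+1)^3·(369/3799); sign now -1
reciprocity: (369/3799) = +1·(3799/369) since 369 mod 4 = 1, 3799 mod 4 = 3; sign now -1
(3799/369) = (109/369)   [reduce mod 369]
reciprocity: (109/369) = +1·(369/109) since 109 mod 4 = 1, 369 mod 4 = 1; sign now -1
(369/109) = (42/109)   [reduce mod 109]
42 = 2^1·21; (2/109) = -1 since 109 mod 8 = 5, so (42/109) = (-1)^1·(21/109); sign now +1
reciprocity: (21/109) = +1·(109/21) since 21 mod 4 = 1, 109 mod 4 = 1; sign now +1
(109/21) = (4/21)   [reduce mod 21]
4 = 2^2·1; (2/21) = -1 since 21 mod 8 = 5, so (4/21) = (-1)^2·(1/21); sign now +1
(1/21) = 1; final value = sign = +1

1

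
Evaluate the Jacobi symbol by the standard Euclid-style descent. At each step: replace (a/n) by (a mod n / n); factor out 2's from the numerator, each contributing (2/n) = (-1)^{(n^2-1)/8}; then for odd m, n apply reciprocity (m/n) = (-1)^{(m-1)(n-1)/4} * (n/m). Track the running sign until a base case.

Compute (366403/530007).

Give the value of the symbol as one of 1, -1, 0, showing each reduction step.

flip (366403/530007) -> (530007/366403): both odd, 366403 mod 4 = 3, 530007 mod 4 = 3, so the flip contributes -1; sign now -1
(530007/366403): 530007 mod 366403 = 163604, so (530007/366403) = (163604/366403)
factor out 2^2: 163604 = 2^2·40901; with 366403 mod 8 = 3, (2/366403) = -1; sign now -1; continue with (40901/366403)
flip (40901/366403) -> (366403/40901): both odd, 40901 mod 4 = 1, 366403 mod 4 = 3, so the flip contributes +1; sign now -1
(366403/40901): 366403 mod 40901 = 39195, so (366403/40901) = (39195/40901)
flip (39195/40901) -> (40901/39195): both odd, 39195 mod 4 = 3, 40901 mod 4 = 1, so the flip contributes +1; sign now -1
(40901/39195): 40901 mod 39195 = 1706, so (40901/39195) = (1706/39195)
factor out 2^1: 1706 = 2^1·853; with 39195 mod 8 = 3, (2/39195) = -1; sign now +1; continue with (853/39195)
flip (853/39195) -> (39195/853): both odd, 853 mod 4 = 1, 39195 mod 4 = 3, so the flip contributes +1; sign now +1
(39195/853): 39195 mod 853 = 810, so (39195/853) = (810/853)
factor out 2^1: 810 = 2^1·405; with 853 mod 8 = 5, (2/853) = -1; sign now -1; continue with (405/853)
flip (405/853) -> (853/405): both odd, 405 mod 4 = 1, 853 mod 4 = 1, so the flip contributes +1; sign now -1
(853/405): 853 mod 405 = 43, so (853/405) = (43/405)
flip (43/405) -> (405/43): both odd, 43 mod 4 = 3, 405 mod 4 = 1, so the flip contributes +1; sign now -1
(405/43): 405 mod 43 = 18, so (405/43) = (18/43)
factor out 2^1: 18 = 2^1·9; with 43 mod 8 = 3, (2/43) = -1; sign now +1; continue with (9/43)
flip (9/43) -> (43/9): both odd, 9 mod 4 = 1, 43 mod 4 = 3, so the flip contributes +1; sign now +1
(43/9): 43 mod 9 = 7, so (43/9) = (7/9)
flip (7/9) -> (9/7): both odd, 7 mod 4 = 3, 9 mod 4 = 1, so the flip contributes +1; sign now +1
(9/7): 9 mod 7 = 2, so (9/7) = (2/7)
factor out 2^1: 2 = 2^1·1; with 7 mod 8 = 7, (2/7) = +1; sign now +1; continue with (1/7)
reached (1/7) = 1, so the symbol is +1

1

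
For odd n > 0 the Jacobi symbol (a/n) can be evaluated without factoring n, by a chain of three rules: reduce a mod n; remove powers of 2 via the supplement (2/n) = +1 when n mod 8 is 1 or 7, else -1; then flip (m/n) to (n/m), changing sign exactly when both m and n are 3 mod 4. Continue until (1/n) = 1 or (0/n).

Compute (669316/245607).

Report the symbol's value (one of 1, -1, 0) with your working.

-1

(669316/245607): 669316 mod 245607 = 178102, so (669316/245607) = (178102/245607)
factor out 2^1: 178102 = 2^1·89051; with 245607 mod 8 = 7, (2/245607) = +1; sign now +1; continue with (89051/245607)
flip (89051/245607) -> (245607/89051): both odd, 89051 mod 4 = 3, 245607 mod 4 = 3, so the flip contributes -1; sign now -1
(245607/89051): 245607 mod 89051 = 67505, so (245607/89051) = (67505/89051)
flip (67505/89051) -> (89051/67505): both odd, 67505 mod 4 = 1, 89051 mod 4 = 3, so the flip contributes +1; sign now -1
(89051/67505): 89051 mod 67505 = 21546, so (89051/67505) = (21546/67505)
factor out 2^1: 21546 = 2^1·10773; with 67505 mod 8 = 1, (2/67505) = +1; sign now -1; continue with (10773/67505)
flip (10773/67505) -> (67505/10773): both odd, 10773 mod 4 = 1, 67505 mod 4 = 1, so the flip contributes +1; sign now -1
(67505/10773): 67505 mod 10773 = 2867, so (67505/10773) = (2867/10773)
flip (2867/10773) -> (10773/2867): both odd, 2867 mod 4 = 3, 10773 mod 4 = 1, so the flip contributes +1; sign now -1
(10773/2867): 10773 mod 2867 = 2172, so (10773/2867) = (2172/2867)
factor out 2^2: 2172 = 2^2·543; with 2867 mod 8 = 3, (2/2867) = -1; sign now -1; continue with (543/2867)
flip (543/2867) -> (2867/543): both odd, 543 mod 4 = 3, 2867 mod 4 = 3, so the flip contributes -1; sign now +1
(2867/543): 2867 mod 543 = 152, so (2867/543) = (152/543)
factor out 2^3: 152 = 2^3·19; with 543 mod 8 = 7, (2/543) = +1; sign now +1; continue with (19/543)
flip (19/543) -> (543/19): both odd, 19 mod 4 = 3, 543 mod 4 = 3, so the flip contributes -1; sign now -1
(543/19): 543 mod 19 = 11, so (543/19) = (11/19)
flip (11/19) -> (19/11): both odd, 11 mod 4 = 3, 19 mod 4 = 3, so the flip contributes -1; sign now +1
(19/11): 19 mod 11 = 8, so (19/11) = (8/11)
factor out 2^3: 8 = 2^3·1; with 11 mod 8 = 3, (2/11) = -1; sign now -1; continue with (1/11)
reached (1/11) = 1, so the symbol is -1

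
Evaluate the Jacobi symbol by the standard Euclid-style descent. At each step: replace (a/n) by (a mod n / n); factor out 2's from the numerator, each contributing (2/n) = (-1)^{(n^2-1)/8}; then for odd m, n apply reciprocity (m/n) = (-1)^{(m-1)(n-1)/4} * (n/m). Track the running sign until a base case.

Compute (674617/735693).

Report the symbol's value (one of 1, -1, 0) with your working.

flip (674617/735693) -> (735693/674617): both odd, 674617 mod 4 = 1, 735693 mod 4 = 1, so the flip contributes +1; sign now +1
(735693/674617): 735693 mod 674617 = 61076, so (735693/674617) = (61076/674617)
factor out 2^2: 61076 = 2^2·15269; with 674617 mod 8 = 1, (2/674617) = +1; sign now +1; continue with (15269/674617)
flip (15269/674617) -> (674617/15269): both odd, 15269 mod 4 = 1, 674617 mod 4 = 1, so the flip contributes +1; sign now +1
(674617/15269): 674617 mod 15269 = 2781, so (674617/15269) = (2781/15269)
flip (2781/15269) -> (15269/2781): both odd, 2781 mod 4 = 1, 15269 mod 4 = 1, so the flip contributes +1; sign now +1
(15269/2781): 15269 mod 2781 = 1364, so (15269/2781) = (1364/2781)
factor out 2^2: 1364 = 2^2·341; with 2781 mod 8 = 5, (2/2781) = -1; sign now +1; continue with (341/2781)
flip (341/2781) -> (2781/341): both odd, 341 mod 4 = 1, 2781 mod 4 = 1, so the flip contributes +1; sign now +1
(2781/341): 2781 mod 341 = 53, so (2781/341) = (53/341)
flip (53/341) -> (341/53): both odd, 53 mod 4 = 1, 341 mod 4 = 1, so the flip contributes +1; sign now +1
(341/53): 341 mod 53 = 23, so (341/53) = (23/53)
flip (23/53) -> (53/23): both odd, 23 mod 4 = 3, 53 mod 4 = 1, so the flip contributes +1; sign now +1
(53/23): 53 mod 23 = 7, so (53/23) = (7/23)
flip (7/23) -> (23/7): both odd, 7 mod 4 = 3, 23 mod 4 = 3, so the flip contributes -1; sign now -1
(23/7): 23 mod 7 = 2, so (23/7) = (2/7)
factor out 2^1: 2 = 2^1·1; with 7 mod 8 = 7, (2/7) = +1; sign now -1; continue with (1/7)
reached (1/7) = 1, so the symbol is -1

-1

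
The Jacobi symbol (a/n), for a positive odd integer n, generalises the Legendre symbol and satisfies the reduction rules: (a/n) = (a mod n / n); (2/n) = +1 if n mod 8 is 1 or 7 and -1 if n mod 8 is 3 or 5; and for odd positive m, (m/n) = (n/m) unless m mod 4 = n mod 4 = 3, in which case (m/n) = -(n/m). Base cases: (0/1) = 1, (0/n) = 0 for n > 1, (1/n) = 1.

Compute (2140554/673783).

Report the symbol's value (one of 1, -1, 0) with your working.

-1

(2140554/673783): 2140554 mod 673783 = 119205, so (2140554/673783) = (119205/673783)
flip (119205/673783) -> (673783/119205): both odd, 119205 mod 4 = 1, 673783 mod 4 = 3, so the flip contributes +1; sign now +1
(673783/119205): 673783 mod 119205 = 77758, so (673783/119205) = (77758/119205)
factor out 2^1: 77758 = 2^1·38879; with 119205 mod 8 = 5, (2/119205) = -1; sign now -1; continue with (38879/119205)
flip (38879/119205) -> (119205/38879): both odd, 38879 mod 4 = 3, 119205 mod 4 = 1, so the flip contributes +1; sign now -1
(119205/38879): 119205 mod 38879 = 2568, so (119205/38879) = (2568/38879)
factor out 2^3: 2568 = 2^3·321; with 38879 mod 8 = 7, (2/38879) = +1; sign now -1; continue with (321/38879)
flip (321/38879) -> (38879/321): both odd, 321 mod 4 = 1, 38879 mod 4 = 3, so the flip contributes +1; sign now -1
(38879/321): 38879 mod 321 = 38, so (38879/321) = (38/321)
factor out 2^1: 38 = 2^1·19; with 321 mod 8 = 1, (2/321) = +1; sign now -1; continue with (19/321)
flip (19/321) -> (321/19): both odd, 19 mod 4 = 3, 321 mod 4 = 1, so the flip contributes +1; sign now -1
(321/19): 321 mod 19 = 17, so (321/19) = (17/19)
flip (17/19) -> (19/17): both odd, 17 mod 4 = 1, 19 mod 4 = 3, so the flip contributes +1; sign now -1
(19/17): 19 mod 17 = 2, so (19/17) = (2/17)
factor out 2^1: 2 = 2^1·1; with 17 mod 8 = 1, (2/17) = +1; sign now -1; continue with (1/17)
reached (1/17) = 1, so the symbol is -1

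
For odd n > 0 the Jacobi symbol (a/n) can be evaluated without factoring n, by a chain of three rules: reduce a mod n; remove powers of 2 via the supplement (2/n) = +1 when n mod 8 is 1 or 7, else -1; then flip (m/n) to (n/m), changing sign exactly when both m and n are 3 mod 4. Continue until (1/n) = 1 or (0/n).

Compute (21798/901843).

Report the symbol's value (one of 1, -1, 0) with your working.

21798 = 2^1·10899; (2/901843) = -1 since 901843 mod 8 = 3, so (21798/901843) = (-1)^1·(10899/901843); sign now -1
reciprocity: (10899/901843) = -1·(901843/10899) since 10899 mod 4 = 3, 901843 mod 4 = 3; sign now +1
(901843/10899) = (8125/10899)   [reduce mod 10899]
reciprocity: (8125/10899) = +1·(10899/8125) since 8125 mod 4 = 1, 10899 mod 4 = 3; sign now +1
(10899/8125) = (2774/8125)   [reduce mod 8125]
2774 = 2^1·1387; (2/8125) = -1 since 8125 mod 8 = 5, so (2774/8125) = (-1)^1·(1387/8125); sign now -1
reciprocity: (1387/8125) = +1·(8125/1387) since 1387 mod 4 = 3, 8125 mod 4 = 1; sign now -1
(8125/1387) = (1190/1387)   [reduce mod 1387]
1190 = 2^1·595; (2/1387) = -1 since 1387 mod 8 = 3, so (1190/1387) = (-1)^1·(595/1387); sign now +1
reciprocity: (595/1387) = -1·(1387/595) since 595 mod 4 = 3, 1387 mod 4 = 3; sign now -1
(1387/595) = (197/595)   [reduce mod 595]
reciprocity: (197/595) = +1·(595/197) since 197 mod 4 = 1, 595 mod 4 = 3; sign now -1
(595/197) = (4/197)   [reduce mod 197]
4 = 2^2·1; (2/197) = -1 since 197 mod 8 = 5, so (4/197) = (-1)^2·(1/197); sign now -1
(1/197) = 1; final value = sign = -1

-1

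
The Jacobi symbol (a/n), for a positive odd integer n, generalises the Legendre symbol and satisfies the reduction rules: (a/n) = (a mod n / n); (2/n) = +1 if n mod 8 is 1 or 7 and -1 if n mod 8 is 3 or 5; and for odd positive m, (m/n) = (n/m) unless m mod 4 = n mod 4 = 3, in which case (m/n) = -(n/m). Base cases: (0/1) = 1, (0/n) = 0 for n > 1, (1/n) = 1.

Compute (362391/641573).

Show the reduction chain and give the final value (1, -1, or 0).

flip (362391/641573) -> (641573/362391): both odd, 362391 mod 4 = 3, 641573 mod 4 = 1, so the flip contributes +1; sign now +1
(641573/362391): 641573 mod 362391 = 279182, so (641573/362391) = (279182/362391)
factor out 2^1: 279182 = 2^1·139591; with 362391 mod 8 = 7, (2/362391) = +1; sign now +1; continue with (139591/362391)
flip (139591/362391) -> (362391/139591): both odd, 139591 mod 4 = 3, 362391 mod 4 = 3, so the flip contributes -1; sign now -1
(362391/139591): 362391 mod 139591 = 83209, so (362391/139591) = (83209/139591)
flip (83209/139591) -> (139591/83209): both odd, 83209 mod 4 = 1, 139591 mod 4 = 3, so the flip contributes +1; sign now -1
(139591/83209): 139591 mod 83209 = 56382, so (139591/83209) = (56382/83209)
factor out 2^1: 56382 = 2^1·28191; with 83209 mod 8 = 1, (2/83209) = +1; sign now -1; continue with (28191/83209)
flip (28191/83209) -> (83209/28191): both odd, 28191 mod 4 = 3, 83209 mod 4 = 1, so the flip contributes +1; sign now -1
(83209/28191): 83209 mod 28191 = 26827, so (83209/28191) = (26827/28191)
flip (26827/28191) -> (28191/26827): both odd, 26827 mod 4 = 3, 28191 mod 4 = 3, so the flip contributes -1; sign now +1
(28191/26827): 28191 mod 26827 = 1364, so (28191/26827) = (1364/26827)
factor out 2^2: 1364 = 2^2·341; with 26827 mod 8 = 3, (2/26827) = -1; sign now +1; continue with (341/26827)
flip (341/26827) -> (26827/341): both odd, 341 mod 4 = 1, 26827 mod 4 = 3, so the flip contributes +1; sign now +1
(26827/341): 26827 mod 341 = 229, so (26827/341) = (229/341)
flip (229/341) -> (341/229): both odd, 229 mod 4 = 1, 341 mod 4 = 1, so the flip contributes +1; sign now +1
(341/229): 341 mod 229 = 112, so (341/229) = (112/229)
factor out 2^4: 112 = 2^4·7; with 229 mod 8 = 5, (2/229) = -1; sign now +1; continue with (7/229)
flip (7/229) -> (229/7): both odd, 7 mod 4 = 3, 229 mod 4 = 1, so the flip contributes +1; sign now +1
(229/7): 229 mod 7 = 5, so (229/7) = (5/7)
flip (5/7) -> (7/5): both odd, 5 mod 4 = 1, 7 mod 4 = 3, so the flip contributes +1; sign now +1
(7/5): 7 mod 5 = 2, so (7/5) = (2/5)
factor out 2^1: 2 = 2^1·1; with 5 mod 8 = 5, (2/5) = -1; sign now -1; continue with (1/5)
reached (1/5) = 1, so the symbol is -1

-1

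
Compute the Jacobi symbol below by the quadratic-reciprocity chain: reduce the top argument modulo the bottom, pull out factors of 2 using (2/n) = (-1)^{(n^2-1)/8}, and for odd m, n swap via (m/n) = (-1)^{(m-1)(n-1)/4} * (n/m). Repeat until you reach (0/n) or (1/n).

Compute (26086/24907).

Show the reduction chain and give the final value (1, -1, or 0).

1

(26086/24907): 26086 mod 24907 = 1179, so (26086/24907) = (1179/24907)
flip (1179/24907) -> (24907/1179): both odd, 1179 mod 4 = 3, 24907 mod 4 = 3, so the flip contributes -1; sign now -1
(24907/1179): 24907 mod 1179 = 148, so (24907/1179) = (148/1179)
factor out 2^2: 148 = 2^2·37; with 1179 mod 8 = 3, (2/1179) = -1; sign now -1; continue with (37/1179)
flip (37/1179) -> (1179/37): both odd, 37 mod 4 = 1, 1179 mod 4 = 3, so the flip contributes +1; sign now -1
(1179/37): 1179 mod 37 = 32, so (1179/37) = (32/37)
factor out 2^5: 32 = 2^5·1; with 37 mod 8 = 5, (2/37) = -1; sign now +1; continue with (1/37)
reached (1/37) = 1, so the symbol is +1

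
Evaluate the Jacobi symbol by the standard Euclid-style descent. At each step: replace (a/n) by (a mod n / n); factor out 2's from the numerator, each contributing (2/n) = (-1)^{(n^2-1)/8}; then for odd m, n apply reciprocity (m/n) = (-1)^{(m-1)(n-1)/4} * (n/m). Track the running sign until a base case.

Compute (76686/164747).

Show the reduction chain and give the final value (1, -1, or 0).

-1

factor out 2^1: 76686 = 2^1·38343; with 164747 mod 8 = 3, (2/164747) = -1; sign now -1; continue with (38343/164747)
flip (38343/164747) -> (164747/38343): both odd, 38343 mod 4 = 3, 164747 mod 4 = 3, so the flip contributes -1; sign now +1
(164747/38343): 164747 mod 38343 = 11375, so (164747/38343) = (11375/38343)
flip (11375/38343) -> (38343/11375): both odd, 11375 mod 4 = 3, 38343 mod 4 = 3, so the flip contributes -1; sign now -1
(38343/11375): 38343 mod 11375 = 4218, so (38343/11375) = (4218/11375)
factor out 2^1: 4218 = 2^1·2109; with 11375 mod 8 = 7, (2/11375) = +1; sign now -1; continue with (2109/11375)
flip (2109/11375) -> (11375/2109): both odd, 2109 mod 4 = 1, 11375 mod 4 = 3, so the flip contributes +1; sign now -1
(11375/2109): 11375 mod 2109 = 830, so (11375/2109) = (830/2109)
factor out 2^1: 830 = 2^1·415; with 2109 mod 8 = 5, (2/2109) = -1; sign now +1; continue with (415/2109)
flip (415/2109) -> (2109/415): both odd, 415 mod 4 = 3, 2109 mod 4 = 1, so the flip contributes +1; sign now +1
(2109/415): 2109 mod 415 = 34, so (2109/415) = (34/415)
factor out 2^1: 34 = 2^1·17; with 415 mod 8 = 7, (2/415) = +1; sign now +1; continue with (17/415)
flip (17/415) -> (415/17): both odd, 17 mod 4 = 1, 415 mod 4 = 3, so the flip contributes +1; sign now +1
(415/17): 415 mod 17 = 7, so (415/17) = (7/17)
flip (7/17) -> (17/7): both odd, 7 mod 4 = 3, 17 mod 4 = 1, so the flip contributes +1; sign now +1
(17/7): 17 mod 7 = 3, so (17/7) = (3/7)
flip (3/7) -> (7/3): both odd, 3 mod 4 = 3, 7 mod 4 = 3, so the flip contributes -1; sign now -1
(7/3): 7 mod 3 = 1, so (7/3) = (1/3)
reached (1/3) = 1, so the symbol is -1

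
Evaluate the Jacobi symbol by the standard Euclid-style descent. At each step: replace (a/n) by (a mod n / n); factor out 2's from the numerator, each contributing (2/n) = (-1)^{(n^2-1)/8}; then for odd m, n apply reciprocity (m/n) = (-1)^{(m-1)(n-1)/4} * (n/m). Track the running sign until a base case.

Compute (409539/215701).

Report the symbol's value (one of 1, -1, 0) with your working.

1

(409539/215701) = (193838/215701)   [reduce mod 215701]
193838 = 2^1·96919; (2/215701) = -1 since 215701 mod 8 = 5, so (193838/215701) = (-1)^1·(96919/215701); sign now -1
reciprocity: (96919/215701) = +1·(215701/96919) since 96919 mod 4 = 3, 215701 mod 4 = 1; sign now -1
(215701/96919) = (21863/96919)   [reduce mod 96919]
reciprocity: (21863/96919) = -1·(96919/21863) since 21863 mod 4 = 3, 96919 mod 4 = 3; sign now +1
(96919/21863) = (9467/21863)   [reduce mod 21863]
reciprocity: (9467/21863) = -1·(21863/9467) since 9467 mod 4 = 3, 21863 mod 4 = 3; sign now -1
(21863/9467) = (2929/9467)   [reduce mod 9467]
reciprocity: (2929/9467) = +1·(9467/2929) since 2929 mod 4 = 1, 9467 mod 4 = 3; sign now -1
(9467/2929) = (680/2929)   [reduce mod 2929]
680 = 2^3·85; (2/2929) = +1 since 2929 mod 8 = 1, so (680/2929) = (+1)^3·(85/2929); sign now -1
reciprocity: (85/2929) = +1·(2929/85) since 85 mod 4 = 1, 2929 mod 4 = 1; sign now -1
(2929/85) = (39/85)   [reduce mod 85]
reciprocity: (39/85) = +1·(85/39) since 39 mod 4 = 3, 85 mod 4 = 1; sign now -1
(85/39) = (7/39)   [reduce mod 39]
reciprocity: (7/39) = -1·(39/7) since 7 mod 4 = 3, 39 mod 4 = 3; sign now +1
(39/7) = (4/7)   [reduce mod 7]
4 = 2^2·1; (2/7) = +1 since 7 mod 8 = 7, so (4/7) = (+1)^2·(1/7); sign now +1
(1/7) = 1; final value = sign = +1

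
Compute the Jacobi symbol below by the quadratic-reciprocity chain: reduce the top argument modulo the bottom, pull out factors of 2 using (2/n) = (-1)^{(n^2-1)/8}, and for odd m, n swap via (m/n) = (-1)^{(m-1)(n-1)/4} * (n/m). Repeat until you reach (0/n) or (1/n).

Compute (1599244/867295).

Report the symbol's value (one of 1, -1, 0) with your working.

-1

(1599244/867295): 1599244 mod 867295 = 731949, so (1599244/867295) = (731949/867295)
flip (731949/867295) -> (867295/731949): both odd, 731949 mod 4 = 1, 867295 mod 4 = 3, so the flip contributes +1; sign now +1
(867295/731949): 867295 mod 731949 = 135346, so (867295/731949) = (135346/731949)
factor out 2^1: 135346 = 2^1·67673; with 731949 mod 8 = 5, (2/731949) = -1; sign now -1; continue with (67673/731949)
flip (67673/731949) -> (731949/67673): both odd, 67673 mod 4 = 1, 731949 mod 4 = 1, so the flip contributes +1; sign now -1
(731949/67673): 731949 mod 67673 = 55219, so (731949/67673) = (55219/67673)
flip (55219/67673) -> (67673/55219): both odd, 55219 mod 4 = 3, 67673 mod 4 = 1, so the flip contributes +1; sign now -1
(67673/55219): 67673 mod 55219 = 12454, so (67673/55219) = (12454/55219)
factor out 2^1: 12454 = 2^1·6227; with 55219 mod 8 = 3, (2/55219) = -1; sign now +1; continue with (6227/55219)
flip (6227/55219) -> (55219/6227): both odd, 6227 mod 4 = 3, 55219 mod 4 = 3, so the flip contributes -1; sign now -1
(55219/6227): 55219 mod 6227 = 5403, so (55219/6227) = (5403/6227)
flip (5403/6227) -> (6227/5403): both odd, 5403 mod 4 = 3, 6227 mod 4 = 3, so the flip contributes -1; sign now +1
(6227/5403): 6227 mod 5403 = 824, so (6227/5403) = (824/5403)
factor out 2^3: 824 = 2^3·103; with 5403 mod 8 = 3, (2/5403) = -1; sign now -1; continue with (103/5403)
flip (103/5403) -> (5403/103): both odd, 103 mod 4 = 3, 5403 mod 4 = 3, so the flip contributes -1; sign now +1
(5403/103): 5403 mod 103 = 47, so (5403/103) = (47/103)
flip (47/103) -> (103/47): both odd, 47 mod 4 = 3, 103 mod 4 = 3, so the flip contributes -1; sign now -1
(103/47): 103 mod 47 = 9, so (103/47) = (9/47)
flip (9/47) -> (47/9): both odd, 9 mod 4 = 1, 47 mod 4 = 3, so the flip contributes +1; sign now -1
(47/9): 47 mod 9 = 2, so (47/9) = (2/9)
factor out 2^1: 2 = 2^1·1; with 9 mod 8 = 1, (2/9) = +1; sign now -1; continue with (1/9)
reached (1/9) = 1, so the symbol is -1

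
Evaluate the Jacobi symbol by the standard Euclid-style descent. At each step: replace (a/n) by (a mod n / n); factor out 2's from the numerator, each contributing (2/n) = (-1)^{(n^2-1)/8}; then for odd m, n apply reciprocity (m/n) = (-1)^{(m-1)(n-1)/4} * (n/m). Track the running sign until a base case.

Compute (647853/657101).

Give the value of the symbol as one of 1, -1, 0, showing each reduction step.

reciprocity: (647853/657101) = +1·(657101/647853) since 647853 mod 4 = 1, 657101 mod 4 = 1; sign now +1
(657101/647853) = (9248/647853)   [reduce mod 647853]
9248 = 2^5·289; (2/647853) = -1 since 647853 mod 8 = 5, so (9248/647853) = (-1)^5·(289/647853); sign now -1
reciprocity: (289/647853) = +1·(647853/289) since 289 mod 4 = 1, 647853 mod 4 = 1; sign now -1
(647853/289) = (204/289)   [reduce mod 289]
204 = 2^2·51; (2/289) = +1 since 289 mod 8 = 1, so (204/289) = (+1)^2·(51/289); sign now -1
reciprocity: (51/289) = +1·(289/51) since 51 mod 4 = 3, 289 mod 4 = 1; sign now -1
(289/51) = (34/51)   [reduce mod 51]
34 = 2^1·17; (2/51) = -1 since 51 mod 8 = 3, so (34/51) = (-1)^1·(17/51); sign now +1
reciprocity: (17/51) = +1·(51/17) since 17 mod 4 = 1, 51 mod 4 = 3; sign now +1
(51/17) = (0/17)   [reduce mod 17]
(0/17) = 0   [gcd(a, n) > 1]; final value = 0

0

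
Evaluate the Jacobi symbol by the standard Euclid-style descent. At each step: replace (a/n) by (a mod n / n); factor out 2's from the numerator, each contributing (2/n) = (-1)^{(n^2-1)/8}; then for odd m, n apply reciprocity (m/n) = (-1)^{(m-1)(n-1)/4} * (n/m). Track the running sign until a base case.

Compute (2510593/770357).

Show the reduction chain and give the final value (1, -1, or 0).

1

(2510593/770357) = (199522/770357)   [reduce mod 770357]
199522 = 2^1·99761; (2/770357) = -1 since 770357 mod 8 = 5, so (199522/770357) = (-1)^1·(99761/770357); sign now -1
reciprocity: (99761/770357) = +1·(770357/99761) since 99761 mod 4 = 1, 770357 mod 4 = 1; sign now -1
(770357/99761) = (72030/99761)   [reduce mod 99761]
72030 = 2^1·36015; (2/99761) = +1 since 99761 mod 8 = 1, so (72030/99761) = (+1)^1·(36015/99761); sign now -1
reciprocity: (36015/99761) = +1·(99761/36015) since 36015 mod 4 = 3, 99761 mod 4 = 1; sign now -1
(99761/36015) = (27731/36015)   [reduce mod 36015]
reciprocity: (27731/36015) = -1·(36015/27731) since 27731 mod 4 = 3, 36015 mod 4 = 3; sign now +1
(36015/27731) = (8284/27731)   [reduce mod 27731]
8284 = 2^2·2071; (2/27731) = -1 since 27731 mod 8 = 3, so (8284/27731) = (-1)^2·(2071/27731); sign now +1
reciprocity: (2071/27731) = -1·(27731/2071) since 2071 mod 4 = 3, 27731 mod 4 = 3; sign now -1
(27731/2071) = (808/2071)   [reduce mod 2071]
808 = 2^3·101; (2/2071) = +1 since 2071 mod 8 = 7, so (808/2071) = (+1)^3·(101/2071); sign now -1
reciprocity: (101/2071) = +1·(2071/101) since 101 mod 4 = 1, 2071 mod 4 = 3; sign now -1
(2071/101) = (51/101)   [reduce mod 101]
reciprocity: (51/101) = +1·(101/51) since 51 mod 4 = 3, 101 mod 4 = 1; sign now -1
(101/51) = (50/51)   [reduce mod 51]
50 = 2^1·25; (2/51) = -1 since 51 mod 8 = 3, so (50/51) = (-1)^1·(25/51); sign now +1
reciprocity: (25/51) = +1·(51/25) since 25 mod 4 = 1, 51 mod 4 = 3; sign now +1
(51/25) = (1/25)   [reduce mod 25]
(1/25) = 1; final value = sign = +1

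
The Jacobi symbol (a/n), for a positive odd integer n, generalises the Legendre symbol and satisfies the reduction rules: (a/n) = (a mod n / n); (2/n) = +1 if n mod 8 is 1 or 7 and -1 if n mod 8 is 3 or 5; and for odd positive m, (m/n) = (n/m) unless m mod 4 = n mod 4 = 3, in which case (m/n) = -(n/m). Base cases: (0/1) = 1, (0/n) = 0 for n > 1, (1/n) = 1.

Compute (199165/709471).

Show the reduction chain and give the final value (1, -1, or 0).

reciprocity: (199165/709471) = +1·(709471/199165) since 199165 mod 4 = 1, 709471 mod 4 = 3; sign now +1
(709471/199165) = (111976/199165)   [reduce mod 199165]
111976 = 2^3·13997; (2/199165) = -1 since 199165 mod 8 = 5, so (111976/199165) = (-1)^3·(13997/199165); sign now -1
reciprocity: (13997/199165) = +1·(199165/13997) since 13997 mod 4 = 1, 199165 mod 4 = 1; sign now -1
(199165/13997) = (3207/13997)   [reduce mod 13997]
reciprocity: (3207/13997) = +1·(13997/3207) since 3207 mod 4 = 3, 13997 mod 4 = 1; sign now -1
(13997/3207) = (1169/3207)   [reduce mod 3207]
reciprocity: (1169/3207) = +1·(3207/1169) since 1169 mod 4 = 1, 3207 mod 4 = 3; sign now -1
(3207/1169) = (869/1169)   [reduce mod 1169]
reciprocity: (869/1169) = +1·(1169/869) since 869 mod 4 = 1, 1169 mod 4 = 1; sign now -1
(1169/869) = (300/869)   [reduce mod 869]
300 = 2^2·75; (2/869) = -1 since 869 mod 8 = 5, so (300/869) = (-1)^2·(75/869); sign now -1
reciprocity: (75/869) = +1·(869/75) since 75 mod 4 = 3, 869 mod 4 = 1; sign now -1
(869/75) = (44/75)   [reduce mod 75]
44 = 2^2·11; (2/75) = -1 since 75 mod 8 = 3, so (44/75) = (-1)^2·(11/75); sign now -1
reciprocity: (11/75) = -1·(75/11) since 11 mod 4 = 3, 75 mod 4 = 3; sign now +1
(75/11) = (9/11)   [reduce mod 11]
reciprocity: (9/11) = +1·(11/9) since 9 mod 4 = 1, 11 mod 4 = 3; sign now +1
(11/9) = (2/9)   [reduce mod 9]
2 = 2^1·1; (2/9) = +1 since 9 mod 8 = 1, so (2/9) = (+1)^1·(1/9); sign now +1
(1/9) = 1; final value = sign = +1

1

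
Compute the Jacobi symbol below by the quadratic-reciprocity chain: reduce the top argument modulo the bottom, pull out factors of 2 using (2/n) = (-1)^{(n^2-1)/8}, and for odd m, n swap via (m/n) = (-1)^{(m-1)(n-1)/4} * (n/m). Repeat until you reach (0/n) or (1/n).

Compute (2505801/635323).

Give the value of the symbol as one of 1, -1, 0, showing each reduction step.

(2505801/635323) = (599832/635323)   [reduce mod 635323]
599832 = 2^3·74979; (2/635323) = -1 since 635323 mod 8 = 3, so (599832/635323) = (-1)^3·(74979/635323); sign now -1
reciprocity: (74979/635323) = -1·(635323/74979) since 74979 mod 4 = 3, 635323 mod 4 = 3; sign now +1
(635323/74979) = (35491/74979)   [reduce mod 74979]
reciprocity: (35491/74979) = -1·(74979/35491) since 35491 mod 4 = 3, 74979 mod 4 = 3; sign now -1
(74979/35491) = (3997/35491)   [reduce mod 35491]
reciprocity: (3997/35491) = +1·(35491/3997) since 3997 mod 4 = 1, 35491 mod 4 = 3; sign now -1
(35491/3997) = (3515/3997)   [reduce mod 3997]
reciprocity: (3515/3997) = +1·(3997/3515) since 3515 mod 4 = 3, 3997 mod 4 = 1; sign now -1
(3997/3515) = (482/3515)   [reduce mod 3515]
482 = 2^1·241; (2/3515) = -1 since 3515 mod 8 = 3, so (482/3515) = (-1)^1·(241/3515); sign now +1
reciprocity: (241/3515) = +1·(3515/241) since 241 mod 4 = 1, 3515 mod 4 = 3; sign now +1
(3515/241) = (141/241)   [reduce mod 241]
reciprocity: (141/241) = +1·(241/141) since 141 mod 4 = 1, 241 mod 4 = 1; sign now +1
(241/141) = (100/141)   [reduce mod 141]
100 = 2^2·25; (2/141) = -1 since 141 mod 8 = 5, so (100/141) = (-1)^2·(25/141); sign now +1
reciprocity: (25/141) = +1·(141/25) since 25 mod 4 = 1, 141 mod 4 = 1; sign now +1
(141/25) = (16/25)   [reduce mod 25]
16 = 2^4·1; (2/25) = +1 since 25 mod 8 = 1, so (16/25) = (+1)^4·(1/25); sign now +1
(1/25) = 1; final value = sign = +1

1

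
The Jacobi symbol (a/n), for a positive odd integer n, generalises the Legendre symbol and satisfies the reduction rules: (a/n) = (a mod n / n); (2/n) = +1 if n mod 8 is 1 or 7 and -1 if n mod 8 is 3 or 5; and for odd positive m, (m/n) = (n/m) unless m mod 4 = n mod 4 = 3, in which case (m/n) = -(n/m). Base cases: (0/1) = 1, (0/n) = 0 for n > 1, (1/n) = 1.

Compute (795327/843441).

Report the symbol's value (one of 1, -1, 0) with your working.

0

flip (795327/843441) -> (843441/795327): both odd, 795327 mod 4 = 3, 843441 mod 4 = 1, so the flip contributes +1; sign now +1
(843441/795327): 843441 mod 795327 = 48114, so (843441/795327) = (48114/795327)
factor out 2^1: 48114 = 2^1·24057; with 795327 mod 8 = 7, (2/795327) = +1; sign now +1; continue with (24057/795327)
flip (24057/795327) -> (795327/24057): both odd, 24057 mod 4 = 1, 795327 mod 4 = 3, so the flip contributes +1; sign now +1
(795327/24057): 795327 mod 24057 = 1446, so (795327/24057) = (1446/24057)
factor out 2^1: 1446 = 2^1·723; with 24057 mod 8 = 1, (2/24057) = +1; sign now +1; continue with (723/24057)
flip (723/24057) -> (24057/723): both odd, 723 mod 4 = 3, 24057 mod 4 = 1, so the flip contributes +1; sign now +1
(24057/723): 24057 mod 723 = 198, so (24057/723) = (198/723)
factor out 2^1: 198 = 2^1·99; with 723 mod 8 = 3, (2/723) = -1; sign now -1; continue with (99/723)
flip (99/723) -> (723/99): both odd, 99 mod 4 = 3, 723 mod 4 = 3, so the flip contributes -1; sign now +1
(723/99): 723 mod 99 = 30, so (723/99) = (30/99)
factor out 2^1: 30 = 2^1·15; with 99 mod 8 = 3, (2/99) = -1; sign now -1; continue with (15/99)
flip (15/99) -> (99/15): both odd, 15 mod 4 = 3, 99 mod 4 = 3, so the flip contributes -1; sign now +1
(99/15): 99 mod 15 = 9, so (99/15) = (9/15)
flip (9/15) -> (15/9): both odd, 9 mod 4 = 1, 15 mod 4 = 3, so the flip contributes +1; sign now +1
(15/9): 15 mod 9 = 6, so (15/9) = (6/9)
factor out 2^1: 6 = 2^1·3; with 9 mod 8 = 1, (2/9) = +1; sign now +1; continue with (3/9)
flip (3/9) -> (9/3): both odd, 3 mod 4 = 3, 9 mod 4 = 1, so the flip contributes +1; sign now +1
(9/3): 9 mod 3 = 0, so (9/3) = (0/3)
reached (0/3); gcd(a, n) > 1, so (0/3) = 0 and the symbol is 0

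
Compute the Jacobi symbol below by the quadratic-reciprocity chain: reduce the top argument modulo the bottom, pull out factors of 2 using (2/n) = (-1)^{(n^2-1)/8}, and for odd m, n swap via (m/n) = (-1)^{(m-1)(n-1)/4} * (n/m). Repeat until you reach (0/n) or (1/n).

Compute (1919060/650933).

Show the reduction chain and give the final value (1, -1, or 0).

(1919060/650933) = (617194/650933)   [reduce mod 650933]
617194 = 2^1·308597; (2/650933) = -1 since 650933 mod 8 = 5, so (617194/650933) = (-1)^1·(308597/650933); sign now -1
reciprocity: (308597/650933) = +1·(650933/308597) since 308597 mod 4 = 1, 650933 mod 4 = 1; sign now -1
(650933/308597) = (33739/308597)   [reduce mod 308597]
reciprocity: (33739/308597) = +1·(308597/33739) since 33739 mod 4 = 3, 308597 mod 4 = 1; sign now -1
(308597/33739) = (4946/33739)   [reduce mod 33739]
4946 = 2^1·2473; (2/33739) = -1 since 33739 mod 8 = 3, so (4946/33739) = (-1)^1·(2473/33739); sign now +1
reciprocity: (2473/33739) = +1·(33739/2473) since 2473 mod 4 = 1, 33739 mod 4 = 3; sign now +1
(33739/2473) = (1590/2473)   [reduce mod 2473]
1590 = 2^1·795; (2/2473) = +1 since 2473 mod 8 = 1, so (1590/2473) = (+1)^1·(795/2473); sign now +1
reciprocity: (795/2473) = +1·(2473/795) since 795 mod 4 = 3, 2473 mod 4 = 1; sign now +1
(2473/795) = (88/795)   [reduce mod 795]
88 = 2^3·11; (2/795) = -1 since 795 mod 8 = 3, so (88/795) = (-1)^3·(11/795); sign now -1
reciprocity: (11/795) = -1·(795/11) since 11 mod 4 = 3, 795 mod 4 = 3; sign now +1
(795/11) = (3/11)   [reduce mod 11]
reciprocity: (3/11) = -1·(11/3) since 3 mod 4 = 3, 11 mod 4 = 3; sign now -1
(11/3) = (2/3)   [reduce mod 3]
2 = 2^1·1; (2/3) = -1 since 3 mod 8 = 3, so (2/3) = (-1)^1·(1/3); sign now +1
(1/3) = 1; final value = sign = +1

1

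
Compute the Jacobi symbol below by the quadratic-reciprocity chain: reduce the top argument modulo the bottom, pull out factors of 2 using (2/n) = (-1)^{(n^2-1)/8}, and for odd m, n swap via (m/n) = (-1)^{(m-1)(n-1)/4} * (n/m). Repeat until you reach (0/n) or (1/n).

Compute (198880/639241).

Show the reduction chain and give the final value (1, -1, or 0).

0

factor out 2^5: 198880 = 2^5·6215; with 639241 mod 8 = 1, (2/639241) = +1; sign now +1; continue with (6215/639241)
flip (6215/639241) -> (639241/6215): both odd, 6215 mod 4 = 3, 639241 mod 4 = 1, so the flip contributes +1; sign now +1
(639241/6215): 639241 mod 6215 = 5311, so (639241/6215) = (5311/6215)
flip (5311/6215) -> (6215/5311): both odd, 5311 mod 4 = 3, 6215 mod 4 = 3, so the flip contributes -1; sign now -1
(6215/5311): 6215 mod 5311 = 904, so (6215/5311) = (904/5311)
factor out 2^3: 904 = 2^3·113; with 5311 mod 8 = 7, (2/5311) = +1; sign now -1; continue with (113/5311)
flip (113/5311) -> (5311/113): both odd, 113 mod 4 = 1, 5311 mod 4 = 3, so the flip contributes +1; sign now -1
(5311/113): 5311 mod 113 = 0, so (5311/113) = (0/113)
reached (0/113); gcd(a, n) > 1, so (0/113) = 0 and the symbol is 0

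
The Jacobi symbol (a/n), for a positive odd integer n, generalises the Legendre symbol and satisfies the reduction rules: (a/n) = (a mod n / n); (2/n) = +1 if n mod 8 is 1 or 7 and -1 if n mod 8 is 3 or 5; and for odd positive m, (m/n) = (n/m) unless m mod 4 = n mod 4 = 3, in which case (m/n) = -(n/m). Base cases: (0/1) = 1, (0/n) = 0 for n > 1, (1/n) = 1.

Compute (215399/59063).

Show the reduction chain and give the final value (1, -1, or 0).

(215399/59063): 215399 mod 59063 = 38210, so (215399/59063) = (38210/59063)
factor out 2^1: 38210 = 2^1·19105; with 59063 mod 8 = 7, (2/59063) = +1; sign now +1; continue with (19105/59063)
flip (19105/59063) -> (59063/19105): both odd, 19105 mod 4 = 1, 59063 mod 4 = 3, so the flip contributes +1; sign now +1
(59063/19105): 59063 mod 19105 = 1748, so (59063/19105) = (1748/19105)
factor out 2^2: 1748 = 2^2·437; with 19105 mod 8 = 1, (2/19105) = +1; sign now +1; continue with (437/19105)
flip (437/19105) -> (19105/437): both odd, 437 mod 4 = 1, 19105 mod 4 = 1, so the flip contributes +1; sign now +1
(19105/437): 19105 mod 437 = 314, so (19105/437) = (314/437)
factor out 2^1: 314 = 2^1·157; with 437 mod 8 = 5, (2/437) = -1; sign now -1; continue with (157/437)
flip (157/437) -> (437/157): both odd, 157 mod 4 = 1, 437 mod 4 = 1, so the flip contributes +1; sign now -1
(437/157): 437 mod 157 = 123, so (437/157) = (123/157)
flip (123/157) -> (157/123): both odd, 123 mod 4 = 3, 157 mod 4 = 1, so the flip contributes +1; sign now -1
(157/123): 157 mod 123 = 34, so (157/123) = (34/123)
factor out 2^1: 34 = 2^1·17; with 123 mod 8 = 3, (2/123) = -1; sign now +1; continue with (17/123)
flip (17/123) -> (123/17): both odd, 17 mod 4 = 1, 123 mod 4 = 3, so the flip contributes +1; sign now +1
(123/17): 123 mod 17 = 4, so (123/17) = (4/17)
factor out 2^2: 4 = 2^2·1; with 17 mod 8 = 1, (2/17) = +1; sign now +1; continue with (1/17)
reached (1/17) = 1, so the symbol is +1

1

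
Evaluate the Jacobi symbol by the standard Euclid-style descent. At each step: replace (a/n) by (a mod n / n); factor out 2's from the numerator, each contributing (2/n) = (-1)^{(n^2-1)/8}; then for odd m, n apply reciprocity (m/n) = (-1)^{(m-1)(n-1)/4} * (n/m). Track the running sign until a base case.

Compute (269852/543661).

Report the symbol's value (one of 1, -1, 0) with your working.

269852 = 2^2·67463; (2/543661) = -1 since 543661 mod 8 = 5, so (269852/543661) = (-1)^2·(67463/543661); sign now +1
reciprocity: (67463/543661) = +1·(543661/67463) since 67463 mod 4 = 3, 543661 mod 4 = 1; sign now +1
(543661/67463) = (3957/67463)   [reduce mod 67463]
reciprocity: (3957/67463) = +1·(67463/3957) since 3957 mod 4 = 1, 67463 mod 4 = 3; sign now +1
(67463/3957) = (194/3957)   [reduce mod 3957]
194 = 2^1·97; (2/3957) = -1 since 3957 mod 8 = 5, so (194/3957) = (-1)^1·(97/3957); sign now -1
reciprocity: (97/3957) = +1·(3957/97) since 97 mod 4 = 1, 3957 mod 4 = 1; sign now -1
(3957/97) = (77/97)   [reduce mod 97]
reciprocity: (77/97) = +1·(97/77) since 77 mod 4 = 1, 97 mod 4 = 1; sign now -1
(97/77) = (20/77)   [reduce mod 77]
20 = 2^2·5; (2/77) = -1 since 77 mod 8 = 5, so (20/77) = (-1)^2·(5/77); sign now -1
reciprocity: (5/77) = +1·(77/5) since 5 mod 4 = 1, 77 mod 4 = 1; sign now -1
(77/5) = (2/5)   [reduce mod 5]
2 = 2^1·1; (2/5) = -1 since 5 mod 8 = 5, so (2/5) = (-1)^1·(1/5); sign now +1
(1/5) = 1; final value = sign = +1

1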